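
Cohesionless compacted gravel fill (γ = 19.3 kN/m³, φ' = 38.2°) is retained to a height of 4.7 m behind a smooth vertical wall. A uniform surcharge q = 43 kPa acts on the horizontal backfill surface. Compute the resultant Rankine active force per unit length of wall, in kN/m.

K_a = tan²(45° − φ/2) = 0.2358.
Soil triangle: ½ K_a γ H² = 0.5×0.2358×19.3×4.7² = 50.26 kN/m.
Surcharge rectangle: K_a q H = 0.2358×43×4.7 = 47.65 kN/m.
Total = 50.26 + 47.65 = 97.91 kN/m.

97.9 kN/m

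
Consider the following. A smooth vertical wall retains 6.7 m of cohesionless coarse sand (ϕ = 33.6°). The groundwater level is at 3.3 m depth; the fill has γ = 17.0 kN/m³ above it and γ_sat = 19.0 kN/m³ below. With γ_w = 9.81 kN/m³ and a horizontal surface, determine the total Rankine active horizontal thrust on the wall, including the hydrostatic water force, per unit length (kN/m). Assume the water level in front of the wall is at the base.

K_a = tan²(45° − φ/2) = 0.2875.
γ' = 19.0 − 9.81 = 9.190 kN/m³. Depth below WT = 3.4 m.
σ'_h at WT = K_a γ d_w = 16.13 kPa; at base = 16.13 + K_a γ' × 3.4 = 25.11 kPa.
P₁ (0–3.3 m) = ½×16.13×3.3 = 26.61. P₂ (3.3–6.7 m) = ½(16.13+25.11)×3.4 = 70.11.
P_w = ½ γ_w h₂² = 0.5×9.81×3.4² = 56.70. Total = 26.61+70.11+56.70 = 153.4 kN/m.

153 kN/m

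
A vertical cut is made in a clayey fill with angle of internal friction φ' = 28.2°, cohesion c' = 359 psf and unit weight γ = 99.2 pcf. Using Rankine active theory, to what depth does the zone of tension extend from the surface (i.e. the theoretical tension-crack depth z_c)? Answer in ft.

12.1 ft

K_a = tan²(45° − 28.2°/2) = 0.3582; √K_a = 0.5985.
The active pressure is zero where K_a γ z = 2c√K_a, so z_c = 2c/(γ√K_a) = 2×359/(99.2×0.5985) = 12.09 ft.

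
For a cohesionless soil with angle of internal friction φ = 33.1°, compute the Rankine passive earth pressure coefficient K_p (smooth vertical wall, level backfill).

3.41

K_p = (1 + sin φ)/(1 − sin φ) = tan²(45° + 33.1°/2) = 3.406.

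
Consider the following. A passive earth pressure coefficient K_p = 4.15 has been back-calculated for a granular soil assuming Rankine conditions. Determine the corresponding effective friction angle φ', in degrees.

37.7°

K_p = (1+sin φ)/(1−sin φ) ⇒ sin φ = (K_p − 1)/(K_p + 1) = 0.6117.
φ = arcsin(0.6117) = 37.71°.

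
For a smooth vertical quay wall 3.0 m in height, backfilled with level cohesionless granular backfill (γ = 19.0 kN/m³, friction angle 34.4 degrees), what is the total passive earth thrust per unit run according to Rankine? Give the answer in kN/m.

308 kN/m

K_p = tan²(45° + φ/2) = 3.597.
P_p = ½ K_p γ H² = 0.5 × 3.597 × 19.0 × 3.0² = 307.6 kN/m.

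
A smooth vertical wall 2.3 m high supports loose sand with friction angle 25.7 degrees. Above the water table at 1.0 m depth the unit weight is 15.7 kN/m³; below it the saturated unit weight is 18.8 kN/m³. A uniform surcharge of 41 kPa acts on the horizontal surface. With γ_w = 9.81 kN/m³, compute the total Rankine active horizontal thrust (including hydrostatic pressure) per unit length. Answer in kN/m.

K_a = tan²(45° − φ/2) = 0.3950.
γ' = 18.8 − 9.81 = 8.990 kN/m³. h₂ = H − d_w = 1.3 m.
σ'_h: at surface K_a·q = 16.20; at WT K_a(q+γd_w) = 22.40; at base K_a(q+γd_w+γ'h₂) = 27.02 kPa.
P₁ = ½(16.20+22.40)×1.0 = 19.30; P₂ = ½(22.40+27.02)×1.3 = 32.12; P_w = ½γ_w h₂² = 8.289.
Total = 19.30+32.12+8.289 = 59.71 kN/m.

59.7 kN/m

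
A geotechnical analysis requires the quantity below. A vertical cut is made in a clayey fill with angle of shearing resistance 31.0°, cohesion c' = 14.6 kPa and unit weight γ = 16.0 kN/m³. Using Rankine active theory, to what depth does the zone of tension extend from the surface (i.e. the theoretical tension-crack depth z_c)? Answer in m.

K_a = tan²(45° − 31.0°/2) = 0.3201; √K_a = 0.5658.
The active pressure is zero where K_a γ z = 2c√K_a, so z_c = 2c/(γ√K_a) = 2×14.6/(16.0×0.5658) = 3.226 m.

3.23 m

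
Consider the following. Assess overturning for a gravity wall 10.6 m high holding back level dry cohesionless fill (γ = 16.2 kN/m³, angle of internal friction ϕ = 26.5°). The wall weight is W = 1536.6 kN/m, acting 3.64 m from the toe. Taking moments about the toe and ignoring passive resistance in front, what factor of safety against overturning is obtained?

4.54

K_a = tan²(45° − 26.5°/2) = 0.3829.
P_a = ½K_aγH² = 0.5×0.3829×16.2×10.6² = 348.5 kN/m, acting at H/3 = 3.533 m above the base.
Overturning moment M_o = P_a × H/3 = 348.5 × 3.533 = 1231.
Resisting moment M_r = W × 3.64 = 1536.6 × 3.64 = 5593.
FS_overturning = M_r/M_o = 5593/1231 = 4.542.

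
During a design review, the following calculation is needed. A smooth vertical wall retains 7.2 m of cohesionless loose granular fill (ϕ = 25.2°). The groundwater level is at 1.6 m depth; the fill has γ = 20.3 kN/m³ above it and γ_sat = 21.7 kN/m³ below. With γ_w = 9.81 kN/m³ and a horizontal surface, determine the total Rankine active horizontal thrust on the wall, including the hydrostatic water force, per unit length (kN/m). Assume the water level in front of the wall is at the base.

K_a = tan²(45° − φ/2) = 0.4027.
γ' = 21.7 − 9.81 = 11.89 kN/m³. Depth below WT = 5.6 m.
σ'_h at WT = K_a γ d_w = 13.08 kPa; at base = 13.08 + K_a γ' × 5.6 = 39.90 kPa.
P₁ (0–1.6 m) = ½×13.08×1.6 = 10.46. P₂ (1.6–7.2 m) = ½(13.08+39.90)×5.6 = 148.3.
P_w = ½ γ_w h₂² = 0.5×9.81×5.6² = 153.8. Total = 10.46+148.3+153.8 = 312.6 kN/m.

313 kN/m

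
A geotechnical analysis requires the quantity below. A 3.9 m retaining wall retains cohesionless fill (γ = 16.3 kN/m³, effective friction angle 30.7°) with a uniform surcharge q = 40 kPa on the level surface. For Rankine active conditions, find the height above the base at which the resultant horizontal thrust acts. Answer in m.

1.66 m

K_a = 0.3240.
Triangular part P₁ = ½K_aγH² = 40.17 at H/3 = 1.300 m; rectangular part P₂ = K_a q H = 50.55 at H/2 = 1.950 m.
ȳ = (P₁·1.300 + P₂·1.950)/(P₁+P₂) = 1.662 m.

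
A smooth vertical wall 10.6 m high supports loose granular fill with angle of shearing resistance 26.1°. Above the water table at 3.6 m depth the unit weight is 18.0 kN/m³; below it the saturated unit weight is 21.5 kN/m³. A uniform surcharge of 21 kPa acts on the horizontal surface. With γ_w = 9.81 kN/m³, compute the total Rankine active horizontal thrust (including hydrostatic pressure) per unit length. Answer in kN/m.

660 kN/m

K_a = tan²(45° − φ/2) = 0.3889.
γ' = 21.5 − 9.81 = 11.69 kN/m³. h₂ = H − d_w = 7.0 m.
σ'_h: at surface K_a·q = 8.168; at WT K_a(q+γd_w) = 33.37; at base K_a(q+γd_w+γ'h₂) = 65.20 kPa.
P₁ = ½(8.168+33.37)×3.6 = 74.77; P₂ = ½(33.37+65.20)×7.0 = 345.0; P_w = ½γ_w h₂² = 240.3.
Total = 74.77+345.0+240.3 = 660.1 kN/m.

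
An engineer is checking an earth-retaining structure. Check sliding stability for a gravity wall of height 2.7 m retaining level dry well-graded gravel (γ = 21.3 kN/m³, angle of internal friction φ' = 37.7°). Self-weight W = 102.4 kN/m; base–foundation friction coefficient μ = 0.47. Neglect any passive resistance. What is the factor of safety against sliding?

K_a = tan²(45° − 37.7°/2) = 0.2411.
P_a = ½K_aγH² = 0.5×0.2411×21.3×2.7² = 18.72 kN/m, acting at H/3 = 0.9000 m above the base.
FS_sliding = μW / P_a = 0.47×102.4 / 18.72 = 2.572.

2.57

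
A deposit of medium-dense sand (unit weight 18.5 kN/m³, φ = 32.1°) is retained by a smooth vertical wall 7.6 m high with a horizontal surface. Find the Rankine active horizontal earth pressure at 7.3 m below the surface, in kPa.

K_a = (1 − sin φ)/(1 + sin φ) = 0.3060.
σ_h = K_a γ z = 0.3060 × 18.5 × 7.3 = 41.32 kPa.

41.3 kPa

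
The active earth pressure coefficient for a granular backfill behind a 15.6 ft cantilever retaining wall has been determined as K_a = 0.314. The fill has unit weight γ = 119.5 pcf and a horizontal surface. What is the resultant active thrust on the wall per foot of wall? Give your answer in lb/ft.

P = ½ K_a γ H² = 0.5 × 0.314 × 119.5 × 15.6² = 4566 lb/ft.

4570 lb/ft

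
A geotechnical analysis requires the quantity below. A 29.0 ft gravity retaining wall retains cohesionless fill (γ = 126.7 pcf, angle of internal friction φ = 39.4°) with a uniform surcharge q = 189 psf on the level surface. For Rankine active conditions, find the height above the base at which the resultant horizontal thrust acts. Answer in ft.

10.1 ft

K_a = 0.2234.
Triangular part P₁ = ½K_aγH² = 11900 at H/3 = 9.667 ft; rectangular part P₂ = K_a q H = 1225 at H/2 = 14.50 ft.
ȳ = (P₁·9.667 + P₂·14.50)/(P₁+P₂) = 10.12 ft.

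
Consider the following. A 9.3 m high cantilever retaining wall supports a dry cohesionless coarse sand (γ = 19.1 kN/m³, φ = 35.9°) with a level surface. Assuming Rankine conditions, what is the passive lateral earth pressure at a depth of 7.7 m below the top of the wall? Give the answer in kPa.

564 kPa

K_p = (1 + sin φ)/(1 − sin φ) = 3.835.
σ_h = K_p γ z = 3.835 × 19.1 × 7.7 = 564.1 kPa.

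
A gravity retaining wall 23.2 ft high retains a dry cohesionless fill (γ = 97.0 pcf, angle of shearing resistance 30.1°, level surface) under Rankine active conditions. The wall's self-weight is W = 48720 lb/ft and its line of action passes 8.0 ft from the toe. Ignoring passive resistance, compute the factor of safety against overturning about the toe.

K_a = tan²(45° − 30.1°/2) = 0.3320.
P_a = ½K_aγH² = 0.5×0.3320×97.0×23.2² = 8667 lb/ft, acting at H/3 = 7.733 ft above the base.
Overturning moment M_o = P_a × H/3 = 8667 × 7.733 = 67020.
Resisting moment M_r = W × 8.0 = 48720 × 8.0 = 389800.
FS_overturning = M_r/M_o = 389800/67020 = 5.815.

5.82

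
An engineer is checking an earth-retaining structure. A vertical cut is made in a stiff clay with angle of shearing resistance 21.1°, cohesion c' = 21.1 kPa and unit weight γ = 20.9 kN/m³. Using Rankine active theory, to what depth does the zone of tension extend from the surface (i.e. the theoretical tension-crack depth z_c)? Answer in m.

2.94 m

K_a = tan²(45° − 21.1°/2) = 0.4706; √K_a = 0.6860.
The active pressure is zero where K_a γ z = 2c√K_a, so z_c = 2c/(γ√K_a) = 2×21.1/(20.9×0.6860) = 2.943 m.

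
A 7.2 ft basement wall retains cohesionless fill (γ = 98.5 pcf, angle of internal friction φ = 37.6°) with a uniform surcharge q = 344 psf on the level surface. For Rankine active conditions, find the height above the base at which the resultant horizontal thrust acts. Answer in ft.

2.99 ft

K_a = 0.2421.
Triangular part P₁ = ½K_aγH² = 618.2 at H/3 = 2.400 ft; rectangular part P₂ = K_a q H = 599.7 at H/2 = 3.600 ft.
ȳ = (P₁·2.400 + P₂·3.600)/(P₁+P₂) = 2.991 ft.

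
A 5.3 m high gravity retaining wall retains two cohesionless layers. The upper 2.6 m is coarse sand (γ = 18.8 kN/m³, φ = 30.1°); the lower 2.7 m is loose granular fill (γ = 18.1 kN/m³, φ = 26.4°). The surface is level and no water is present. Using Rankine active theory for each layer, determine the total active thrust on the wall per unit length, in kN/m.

97.2 kN/m

K_a1 = tan²(45°−30.1°/2) = 0.3320; K_a2 = tan²(45°−26.4°/2) = 0.3844.
Layer 1: σ at base = K_a1 γ₁ h₁ = 16.23 kPa; P₁ = ½×16.23×2.6 = 21.10.
Layer 2: σ_v at top = γ₁h₁ = 48.88; σ_h top = K_a2×48.88 = 18.79; σ_h base = K_a2×(48.88+18.1×2.7) = 37.58.
P₂ = ½(18.79+37.58)×2.7 = 76.10. Total P_a = 21.10+76.10 = 97.19 kN/m.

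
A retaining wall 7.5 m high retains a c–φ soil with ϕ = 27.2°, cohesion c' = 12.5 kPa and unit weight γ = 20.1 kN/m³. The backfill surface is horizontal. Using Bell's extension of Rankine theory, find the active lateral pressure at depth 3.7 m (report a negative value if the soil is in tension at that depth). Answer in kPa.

12.4 kPa

K_a = (1 − sin φ)/(1 + sin φ) = 0.3726.
σ_a = K_a γ z − 2c√K_a = 0.3726×20.1×3.7 − 2×12.5×0.6104 = 12.45 kPa.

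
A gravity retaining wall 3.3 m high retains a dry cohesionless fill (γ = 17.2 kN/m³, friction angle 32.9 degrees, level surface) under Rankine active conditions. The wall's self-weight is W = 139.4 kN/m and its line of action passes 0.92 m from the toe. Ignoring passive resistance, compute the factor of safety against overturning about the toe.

K_a = tan²(45° − 32.9°/2) = 0.2960.
P_a = ½K_aγH² = 0.5×0.2960×17.2×3.3² = 27.72 kN/m, acting at H/3 = 1.100 m above the base.
Overturning moment M_o = P_a × H/3 = 27.72 × 1.100 = 30.50.
Resisting moment M_r = W × 0.92 = 139.4 × 0.92 = 128.2.
FS_overturning = M_r/M_o = 128.2/30.50 = 4.205.

4.21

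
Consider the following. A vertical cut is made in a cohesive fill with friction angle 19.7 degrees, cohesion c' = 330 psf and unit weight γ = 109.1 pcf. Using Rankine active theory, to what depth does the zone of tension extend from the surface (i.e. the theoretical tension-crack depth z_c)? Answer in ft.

K_a = tan²(45° − 19.7°/2) = 0.4958; √K_a = 0.7041.
The active pressure is zero where K_a γ z = 2c√K_a, so z_c = 2c/(γ√K_a) = 2×330/(109.1×0.7041) = 8.592 ft.

8.59 ft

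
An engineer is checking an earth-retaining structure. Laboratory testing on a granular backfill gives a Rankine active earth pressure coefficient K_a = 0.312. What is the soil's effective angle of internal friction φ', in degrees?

31.6°

K_a = tan²(45° − φ/2) ⇒ 45° − φ/2 = arctan(√0.312) = 29.19°.
φ = 2(45° − 29.19°) = 31.63°.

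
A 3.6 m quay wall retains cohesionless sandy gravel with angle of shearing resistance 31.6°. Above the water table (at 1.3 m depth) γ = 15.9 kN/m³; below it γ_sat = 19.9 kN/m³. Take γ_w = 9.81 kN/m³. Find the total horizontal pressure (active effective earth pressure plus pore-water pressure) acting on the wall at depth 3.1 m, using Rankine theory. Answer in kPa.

K_a = (1 − sin φ)/(1 + sin φ) = 0.3123.
γ' = 19.9 − 9.81 = 10.09 kN/m³.
Effective vertical stress at 3.1 m: σ'_v = 15.9×1.3 + 10.09×1.80 = 38.83 kPa.
σ'_h = K_a σ'_v = 0.3123 × 38.83 = 12.13 kPa; u = γ_w × 1.80 = 17.66 kPa.
Total σ_h = 12.13 + 17.66 = 29.79 kPa.

29.8 kPa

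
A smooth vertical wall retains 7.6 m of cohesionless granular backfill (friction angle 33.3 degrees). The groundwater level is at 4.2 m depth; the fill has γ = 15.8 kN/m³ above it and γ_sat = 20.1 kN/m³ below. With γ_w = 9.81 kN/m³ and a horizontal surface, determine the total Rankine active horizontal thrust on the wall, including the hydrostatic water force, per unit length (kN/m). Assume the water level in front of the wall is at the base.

180 kN/m

K_a = tan²(45° − φ/2) = 0.2911.
γ' = 20.1 − 9.81 = 10.29 kN/m³. Depth below WT = 3.4 m.
σ'_h at WT = K_a γ d_w = 19.32 kPa; at base = 19.32 + K_a γ' × 3.4 = 29.51 kPa.
P₁ (0–4.2 m) = ½×19.32×4.2 = 40.57. P₂ (4.2–7.6 m) = ½(19.32+29.51)×3.4 = 83.00.
P_w = ½ γ_w h₂² = 0.5×9.81×3.4² = 56.70. Total = 40.57+83.00+56.70 = 180.3 kN/m.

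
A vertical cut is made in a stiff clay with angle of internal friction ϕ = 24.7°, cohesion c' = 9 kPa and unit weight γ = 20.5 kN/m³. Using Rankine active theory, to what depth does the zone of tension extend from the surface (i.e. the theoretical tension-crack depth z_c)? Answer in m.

1.37 m

K_a = tan²(45° − 24.7°/2) = 0.4106; √K_a = 0.6408.
The active pressure is zero where K_a γ z = 2c√K_a, so z_c = 2c/(γ√K_a) = 2×9/(20.5×0.6408) = 1.370 m.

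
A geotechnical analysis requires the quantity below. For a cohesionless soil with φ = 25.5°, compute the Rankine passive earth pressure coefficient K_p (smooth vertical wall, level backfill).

2.51

K_p = (1 + sin φ)/(1 − sin φ) = tan²(45° + 25.5°/2) = 2.512.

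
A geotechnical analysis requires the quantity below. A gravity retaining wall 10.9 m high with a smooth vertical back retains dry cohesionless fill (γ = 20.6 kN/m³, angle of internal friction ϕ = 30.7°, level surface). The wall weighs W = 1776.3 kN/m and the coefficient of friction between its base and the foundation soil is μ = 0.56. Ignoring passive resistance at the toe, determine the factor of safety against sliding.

2.51

K_a = tan²(45° − 30.7°/2) = 0.3240.
P_a = ½K_aγH² = 0.5×0.3240×20.6×10.9² = 396.5 kN/m, acting at H/3 = 3.633 m above the base.
FS_sliding = μW / P_a = 0.56×1776.3 / 396.5 = 2.509.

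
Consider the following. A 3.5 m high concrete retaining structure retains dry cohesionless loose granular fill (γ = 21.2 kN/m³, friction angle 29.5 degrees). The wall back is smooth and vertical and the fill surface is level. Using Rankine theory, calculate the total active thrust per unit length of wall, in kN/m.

44.2 kN/m

K_a = tan²(45° − φ/2) = 0.3401.
P_a = ½ K_a γ H² = 0.5 × 0.3401 × 21.2 × 3.5² = 44.16 kN/m.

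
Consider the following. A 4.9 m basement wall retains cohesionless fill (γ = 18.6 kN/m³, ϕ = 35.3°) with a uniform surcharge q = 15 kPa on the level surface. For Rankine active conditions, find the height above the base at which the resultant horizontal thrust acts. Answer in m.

K_a = 0.2675.
Triangular part P₁ = ½K_aγH² = 59.74 at H/3 = 1.633 m; rectangular part P₂ = K_a q H = 19.66 at H/2 = 2.450 m.
ȳ = (P₁·1.633 + P₂·2.450)/(P₁+P₂) = 1.836 m.

1.84 m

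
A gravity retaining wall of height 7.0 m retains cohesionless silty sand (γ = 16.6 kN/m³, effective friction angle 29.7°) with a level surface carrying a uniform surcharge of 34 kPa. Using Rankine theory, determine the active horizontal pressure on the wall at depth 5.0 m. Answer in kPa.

K_a = (1 − sin φ)/(1 + sin φ) = 0.3374.
σ_v = γz + q = 16.6 × 5.0 + 34 = 117.0 kPa.
σ_h = K_a σ_v = 0.3374 × 117.0 = 39.47 kPa.

39.5 kPa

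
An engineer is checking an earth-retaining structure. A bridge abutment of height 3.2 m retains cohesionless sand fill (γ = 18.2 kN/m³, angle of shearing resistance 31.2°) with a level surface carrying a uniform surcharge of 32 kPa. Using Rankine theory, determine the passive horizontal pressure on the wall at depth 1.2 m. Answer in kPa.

170 kPa

K_p = (1 + sin φ)/(1 − sin φ) = 3.150.
σ_v = γz + q = 18.2 × 1.2 + 32 = 53.84 kPa.
σ_h = K_p σ_v = 3.150 × 53.84 = 169.6 kPa.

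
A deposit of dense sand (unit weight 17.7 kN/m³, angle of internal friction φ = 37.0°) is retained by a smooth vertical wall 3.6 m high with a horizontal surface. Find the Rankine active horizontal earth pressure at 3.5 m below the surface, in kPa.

K_a = (1 − sin φ)/(1 + sin φ) = 0.2486.
σ_h = K_a γ z = 0.2486 × 17.7 × 3.5 = 15.40 kPa.

15.4 kPa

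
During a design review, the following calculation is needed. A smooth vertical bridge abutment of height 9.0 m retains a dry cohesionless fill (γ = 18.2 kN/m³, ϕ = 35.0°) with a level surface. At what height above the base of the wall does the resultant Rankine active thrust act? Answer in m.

K_a = 0.2710.
The pressure distribution is triangular, so the resultant acts at H/3 above the base = 9.0/3 = 3.000 m.

3.00 m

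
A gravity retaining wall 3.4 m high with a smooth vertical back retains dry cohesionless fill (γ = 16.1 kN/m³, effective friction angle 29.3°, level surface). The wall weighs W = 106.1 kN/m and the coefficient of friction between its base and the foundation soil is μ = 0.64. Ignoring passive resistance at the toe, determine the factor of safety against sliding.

K_a = tan²(45° − 29.3°/2) = 0.3428.
P_a = ½K_aγH² = 0.5×0.3428×16.1×3.4² = 31.90 kN/m, acting at H/3 = 1.133 m above the base.
FS_sliding = μW / P_a = 0.64×106.1 / 31.90 = 2.128.

2.13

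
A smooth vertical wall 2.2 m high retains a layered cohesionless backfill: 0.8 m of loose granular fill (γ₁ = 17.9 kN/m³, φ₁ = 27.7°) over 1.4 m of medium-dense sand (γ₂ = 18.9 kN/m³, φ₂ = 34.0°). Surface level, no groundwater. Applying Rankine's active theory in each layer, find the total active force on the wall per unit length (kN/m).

13.0 kN/m

K_a1 = tan²(45°−27.7°/2) = 0.3653; K_a2 = tan²(45°−34.0°/2) = 0.2827.
Layer 1: σ at base = K_a1 γ₁ h₁ = 5.232 kPa; P₁ = ½×5.232×0.8 = 2.093.
Layer 2: σ_v at top = γ₁h₁ = 14.32; σ_h top = K_a2×14.32 = 4.048; σ_h base = K_a2×(14.32+18.9×1.4) = 11.53.
P₂ = ½(4.048+11.53)×1.4 = 10.90. Total P_a = 2.093+10.90 = 13.00 kN/m.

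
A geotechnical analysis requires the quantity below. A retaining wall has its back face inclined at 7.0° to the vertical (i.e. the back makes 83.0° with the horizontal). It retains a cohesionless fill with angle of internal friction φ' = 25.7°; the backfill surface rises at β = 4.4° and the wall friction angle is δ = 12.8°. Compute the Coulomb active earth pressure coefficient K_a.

0.436

K_a = sin²(α+φ) / [sin²α · sin(α−δ) · (1 + √{sin(φ+δ)sin(φ−β) / (sin(α−δ)sin(α+β))})²].
With α = 83.0°, φ = 25.7°, δ = 12.8°, β = 4.4°: K_a = 0.4357.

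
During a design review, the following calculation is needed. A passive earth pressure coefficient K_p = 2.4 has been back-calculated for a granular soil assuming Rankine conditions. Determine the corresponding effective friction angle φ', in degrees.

24.3°

K_p = (1+sin φ)/(1−sin φ) ⇒ sin φ = (K_p − 1)/(K_p + 1) = 0.4118.
φ = arcsin(0.4118) = 24.32°.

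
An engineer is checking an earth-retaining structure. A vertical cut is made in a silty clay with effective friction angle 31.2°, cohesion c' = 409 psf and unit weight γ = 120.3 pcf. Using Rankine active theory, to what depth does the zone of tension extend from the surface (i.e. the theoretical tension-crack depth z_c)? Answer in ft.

12.1 ft

K_a = tan²(45° − 31.2°/2) = 0.3175; √K_a = 0.5635.
The active pressure is zero where K_a γ z = 2c√K_a, so z_c = 2c/(γ√K_a) = 2×409/(120.3×0.5635) = 12.07 ft.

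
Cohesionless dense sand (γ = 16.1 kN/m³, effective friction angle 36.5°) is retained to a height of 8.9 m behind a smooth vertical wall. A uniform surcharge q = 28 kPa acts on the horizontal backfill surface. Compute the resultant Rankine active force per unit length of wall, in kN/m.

225 kN/m

K_a = tan²(45° − φ/2) = 0.2541.
Soil triangle: ½ K_a γ H² = 0.5×0.2541×16.1×8.9² = 162.0 kN/m.
Surcharge rectangle: K_a q H = 0.2541×28×8.9 = 63.31 kN/m.
Total = 162.0 + 63.31 = 225.3 kN/m.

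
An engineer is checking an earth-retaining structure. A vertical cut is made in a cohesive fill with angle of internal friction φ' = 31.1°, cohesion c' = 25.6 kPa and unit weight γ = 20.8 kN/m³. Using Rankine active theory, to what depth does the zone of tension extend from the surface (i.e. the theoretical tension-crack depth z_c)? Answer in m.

4.36 m

K_a = tan²(45° − 31.1°/2) = 0.3188; √K_a = 0.5646.
The active pressure is zero where K_a γ z = 2c√K_a, so z_c = 2c/(γ√K_a) = 2×25.6/(20.8×0.5646) = 4.360 m.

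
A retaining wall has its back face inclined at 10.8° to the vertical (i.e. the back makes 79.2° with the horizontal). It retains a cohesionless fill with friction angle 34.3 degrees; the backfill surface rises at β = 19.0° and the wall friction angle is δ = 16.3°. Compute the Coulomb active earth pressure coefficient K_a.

K_a = sin²(α+φ) / [sin²α · sin(α−δ) · (1 + √{sin(φ+δ)sin(φ−β) / (sin(α−δ)sin(α+β))})²].
With α = 79.2°, φ = 34.3°, δ = 16.3°, β = 19.0°: K_a = 0.4464.

0.446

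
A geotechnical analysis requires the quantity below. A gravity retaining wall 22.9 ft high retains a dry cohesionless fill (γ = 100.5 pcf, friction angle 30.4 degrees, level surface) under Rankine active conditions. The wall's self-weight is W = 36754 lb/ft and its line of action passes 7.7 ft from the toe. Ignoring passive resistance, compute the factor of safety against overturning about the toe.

4.29

K_a = tan²(45° − 30.4°/2) = 0.3280.
P_a = ½K_aγH² = 0.5×0.3280×100.5×22.9² = 8643 lb/ft, acting at H/3 = 7.633 ft above the base.
Overturning moment M_o = P_a × H/3 = 8643 × 7.633 = 65980.
Resisting moment M_r = W × 7.7 = 36754 × 7.7 = 283000.
FS_overturning = M_r/M_o = 283000/65980 = 4.290.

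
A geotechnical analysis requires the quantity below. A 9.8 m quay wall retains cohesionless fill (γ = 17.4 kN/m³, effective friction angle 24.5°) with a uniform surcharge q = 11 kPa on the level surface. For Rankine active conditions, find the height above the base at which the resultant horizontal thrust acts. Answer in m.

3.45 m

K_a = 0.4137.
Triangular part P₁ = ½K_aγH² = 345.7 at H/3 = 3.267 m; rectangular part P₂ = K_a q H = 44.60 at H/2 = 4.900 m.
ȳ = (P₁·3.267 + P₂·4.900)/(P₁+P₂) = 3.453 m.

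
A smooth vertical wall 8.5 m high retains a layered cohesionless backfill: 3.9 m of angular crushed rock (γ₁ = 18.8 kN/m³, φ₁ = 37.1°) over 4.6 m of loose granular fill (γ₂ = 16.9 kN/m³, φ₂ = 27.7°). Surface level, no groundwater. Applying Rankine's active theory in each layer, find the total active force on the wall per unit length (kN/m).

K_a1 = tan²(45°−37.1°/2) = 0.2475; K_a2 = tan²(45°−27.7°/2) = 0.3653.
Layer 1: σ at base = K_a1 γ₁ h₁ = 18.15 kPa; P₁ = ½×18.15×3.9 = 35.39.
Layer 2: σ_v at top = γ₁h₁ = 73.32; σ_h top = K_a2×73.32 = 26.79; σ_h base = K_a2×(73.32+16.9×4.6) = 55.19.
P₂ = ½(26.79+55.19)×4.6 = 188.5. Total P_a = 35.39+188.5 = 223.9 kN/m.

224 kN/m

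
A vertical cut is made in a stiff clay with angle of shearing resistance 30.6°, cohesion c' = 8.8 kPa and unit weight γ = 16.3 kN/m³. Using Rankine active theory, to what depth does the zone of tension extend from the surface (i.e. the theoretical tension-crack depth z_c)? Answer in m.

K_a = tan²(45° − 30.6°/2) = 0.3253; √K_a = 0.5704.
The active pressure is zero where K_a γ z = 2c√K_a, so z_c = 2c/(γ√K_a) = 2×8.8/(16.3×0.5704) = 1.893 m.

1.89 m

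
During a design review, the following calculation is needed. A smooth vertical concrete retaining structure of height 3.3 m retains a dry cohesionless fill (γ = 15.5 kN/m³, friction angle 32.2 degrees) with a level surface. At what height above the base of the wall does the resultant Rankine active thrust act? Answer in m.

1.10 m

K_a = 0.3047.
The pressure distribution is triangular, so the resultant acts at H/3 above the base = 3.3/3 = 1.100 m.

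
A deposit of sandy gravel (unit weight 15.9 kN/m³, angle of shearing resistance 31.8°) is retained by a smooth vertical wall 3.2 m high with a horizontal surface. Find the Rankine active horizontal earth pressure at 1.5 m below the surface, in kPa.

K_a = (1 − sin φ)/(1 + sin φ) = 0.3098.
σ_h = K_a γ z = 0.3098 × 15.9 × 1.5 = 7.389 kPa.

7.39 kPa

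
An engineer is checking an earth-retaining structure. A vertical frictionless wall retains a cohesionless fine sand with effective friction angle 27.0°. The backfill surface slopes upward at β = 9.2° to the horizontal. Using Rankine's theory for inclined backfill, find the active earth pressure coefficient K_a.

K_a = cos β · (cos β − √(cos²β − cos²φ)) / (cos β + √(cos²β − cos²φ)).
cos β = 0.9871, cos φ = 0.8910, √(cos²β − cos²φ) = 0.4249.
K_a = 0.9871 × (0.9871 − 0.4249)/(0.9871 + 0.4249) = 0.3930.

0.393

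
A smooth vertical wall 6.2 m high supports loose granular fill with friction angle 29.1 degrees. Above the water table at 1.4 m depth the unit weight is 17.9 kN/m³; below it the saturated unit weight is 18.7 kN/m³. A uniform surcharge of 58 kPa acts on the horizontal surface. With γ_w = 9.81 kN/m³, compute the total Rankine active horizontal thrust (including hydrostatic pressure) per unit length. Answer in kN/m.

K_a = tan²(45° − φ/2) = 0.3456.
γ' = 18.7 − 9.81 = 8.890 kN/m³. h₂ = H − d_w = 4.8 m.
σ'_h: at surface K_a·q = 20.04; at WT K_a(q+γd_w) = 28.70; at base K_a(q+γd_w+γ'h₂) = 43.45 kPa.
P₁ = ½(20.04+28.70)×1.4 = 34.12; P₂ = ½(28.70+43.45)×4.8 = 173.2; P_w = ½γ_w h₂² = 113.0.
Total = 34.12+173.2+113.0 = 320.3 kN/m.

320 kN/m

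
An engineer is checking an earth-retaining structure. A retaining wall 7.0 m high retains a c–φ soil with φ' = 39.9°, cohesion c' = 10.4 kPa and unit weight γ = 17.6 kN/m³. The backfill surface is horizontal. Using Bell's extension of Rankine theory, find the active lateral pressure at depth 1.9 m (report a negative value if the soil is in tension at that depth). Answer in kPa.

K_a = (1 − sin φ)/(1 + sin φ) = 0.2184.
σ_a = K_a γ z − 2c√K_a = 0.2184×17.6×1.9 − 2×10.4×0.4674 = -2.417 kPa.

-2.42 kPa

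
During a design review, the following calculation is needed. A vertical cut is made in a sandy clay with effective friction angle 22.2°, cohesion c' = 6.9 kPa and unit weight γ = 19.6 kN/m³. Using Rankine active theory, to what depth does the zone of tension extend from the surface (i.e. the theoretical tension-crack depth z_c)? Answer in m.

1.05 m

K_a = tan²(45° − 22.2°/2) = 0.4515; √K_a = 0.6720.
The active pressure is zero where K_a γ z = 2c√K_a, so z_c = 2c/(γ√K_a) = 2×6.9/(19.6×0.6720) = 1.048 m.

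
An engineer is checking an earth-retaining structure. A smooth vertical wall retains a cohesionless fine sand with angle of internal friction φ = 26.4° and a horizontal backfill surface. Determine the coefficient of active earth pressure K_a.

K_a = tan²(45° − φ/2) = tan²(31.80°) = 0.3844.

0.384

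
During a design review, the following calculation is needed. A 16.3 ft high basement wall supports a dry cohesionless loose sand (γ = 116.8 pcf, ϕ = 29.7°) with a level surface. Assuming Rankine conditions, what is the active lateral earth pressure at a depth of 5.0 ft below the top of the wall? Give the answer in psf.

K_a = (1 − sin φ)/(1 + sin φ) = 0.3374.
σ_h = K_a γ z = 0.3374 × 116.8 × 5.0 = 197.0 psf.

197 psf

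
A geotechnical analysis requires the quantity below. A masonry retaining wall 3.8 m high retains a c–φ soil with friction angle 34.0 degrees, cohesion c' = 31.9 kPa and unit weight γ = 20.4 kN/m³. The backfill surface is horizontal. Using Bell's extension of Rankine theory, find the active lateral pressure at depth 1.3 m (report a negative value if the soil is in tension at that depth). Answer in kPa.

K_a = (1 − sin φ)/(1 + sin φ) = 0.2827.
σ_a = K_a γ z − 2c√K_a = 0.2827×20.4×1.3 − 2×31.9×0.5317 = -26.43 kPa.

-26.4 kPa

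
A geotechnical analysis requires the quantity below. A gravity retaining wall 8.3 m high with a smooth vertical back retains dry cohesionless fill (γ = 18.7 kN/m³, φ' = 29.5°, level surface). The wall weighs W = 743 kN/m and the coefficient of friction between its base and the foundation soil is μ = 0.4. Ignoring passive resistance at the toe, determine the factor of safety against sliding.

1.36

K_a = tan²(45° − 29.5°/2) = 0.3401.
P_a = ½K_aγH² = 0.5×0.3401×18.7×8.3² = 219.1 kN/m, acting at H/3 = 2.767 m above the base.
FS_sliding = μW / P_a = 0.4×743 / 219.1 = 1.357.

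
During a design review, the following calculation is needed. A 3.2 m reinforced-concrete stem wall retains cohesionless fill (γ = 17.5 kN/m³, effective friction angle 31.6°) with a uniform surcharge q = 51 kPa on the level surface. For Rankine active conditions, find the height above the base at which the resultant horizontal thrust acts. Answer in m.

1.41 m

K_a = 0.3123.
Triangular part P₁ = ½K_aγH² = 27.99 at H/3 = 1.067 m; rectangular part P₂ = K_a q H = 50.98 at H/2 = 1.600 m.
ȳ = (P₁·1.067 + P₂·1.600)/(P₁+P₂) = 1.411 m.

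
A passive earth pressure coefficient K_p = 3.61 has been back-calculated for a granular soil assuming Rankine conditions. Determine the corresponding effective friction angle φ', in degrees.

34.5°

K_p = (1+sin φ)/(1−sin φ) ⇒ sin φ = (K_p − 1)/(K_p + 1) = 0.5662.
φ = arcsin(0.5662) = 34.48°.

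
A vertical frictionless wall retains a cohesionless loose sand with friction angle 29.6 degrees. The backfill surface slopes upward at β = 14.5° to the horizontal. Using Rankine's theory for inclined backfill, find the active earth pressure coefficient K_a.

K_a = cos β · (cos β − √(cos²β − cos²φ)) / (cos β + √(cos²β − cos²φ)).
cos β = 0.9681, cos φ = 0.8695, √(cos²β − cos²φ) = 0.4258.
K_a = 0.9681 × (0.9681 − 0.4258)/(0.9681 + 0.4258) = 0.3767.

0.377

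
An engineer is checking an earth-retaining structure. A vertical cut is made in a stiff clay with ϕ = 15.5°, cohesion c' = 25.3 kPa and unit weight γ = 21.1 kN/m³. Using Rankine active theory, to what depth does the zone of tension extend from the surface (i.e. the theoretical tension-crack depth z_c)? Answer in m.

3.15 m

K_a = tan²(45° − 15.5°/2) = 0.5782; √K_a = 0.7604.
The active pressure is zero where K_a γ z = 2c√K_a, so z_c = 2c/(γ√K_a) = 2×25.3/(21.1×0.7604) = 3.154 m.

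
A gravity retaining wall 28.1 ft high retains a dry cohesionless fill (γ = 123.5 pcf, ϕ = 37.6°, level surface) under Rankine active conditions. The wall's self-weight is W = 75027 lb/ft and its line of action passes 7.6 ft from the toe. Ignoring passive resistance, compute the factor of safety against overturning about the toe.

K_a = tan²(45° − 37.6°/2) = 0.2421.
P_a = ½K_aγH² = 0.5×0.2421×123.5×28.1² = 11810 lb/ft, acting at H/3 = 9.367 ft above the base.
Overturning moment M_o = P_a × H/3 = 11810 × 9.367 = 110600.
Resisting moment M_r = W × 7.6 = 75027 × 7.6 = 570200.
FS_overturning = M_r/M_o = 570200/110600 = 5.157.

5.16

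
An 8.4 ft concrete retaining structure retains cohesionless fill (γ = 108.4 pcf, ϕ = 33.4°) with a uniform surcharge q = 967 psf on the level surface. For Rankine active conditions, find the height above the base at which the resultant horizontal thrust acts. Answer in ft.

3.75 ft

K_a = 0.2899.
Triangular part P₁ = ½K_aγH² = 1109 at H/3 = 2.800 ft; rectangular part P₂ = K_a q H = 2355 at H/2 = 4.200 ft.
ȳ = (P₁·2.800 + P₂·4.200)/(P₁+P₂) = 3.752 ft.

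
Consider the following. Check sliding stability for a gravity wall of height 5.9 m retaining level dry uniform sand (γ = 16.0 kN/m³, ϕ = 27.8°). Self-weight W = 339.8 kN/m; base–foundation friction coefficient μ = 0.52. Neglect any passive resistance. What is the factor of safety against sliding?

1.74

K_a = tan²(45° − 27.8°/2) = 0.3639.
P_a = ½K_aγH² = 0.5×0.3639×16.0×5.9² = 101.3 kN/m, acting at H/3 = 1.967 m above the base.
FS_sliding = μW / P_a = 0.52×339.8 / 101.3 = 1.744.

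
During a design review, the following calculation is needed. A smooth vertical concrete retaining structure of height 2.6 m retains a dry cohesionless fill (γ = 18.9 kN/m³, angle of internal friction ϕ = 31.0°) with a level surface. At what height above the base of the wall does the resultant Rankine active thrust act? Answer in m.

K_a = 0.3201.
The pressure distribution is triangular, so the resultant acts at H/3 above the base = 2.6/3 = 0.8667 m.

0.867 m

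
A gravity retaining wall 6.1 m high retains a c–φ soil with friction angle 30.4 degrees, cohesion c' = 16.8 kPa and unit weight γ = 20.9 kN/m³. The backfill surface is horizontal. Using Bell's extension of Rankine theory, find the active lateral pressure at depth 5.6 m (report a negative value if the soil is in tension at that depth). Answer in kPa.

K_a = (1 − sin φ)/(1 + sin φ) = 0.3280.
σ_a = K_a γ z − 2c√K_a = 0.3280×20.9×5.6 − 2×16.8×0.5727 = 19.15 kPa.

19.1 kPa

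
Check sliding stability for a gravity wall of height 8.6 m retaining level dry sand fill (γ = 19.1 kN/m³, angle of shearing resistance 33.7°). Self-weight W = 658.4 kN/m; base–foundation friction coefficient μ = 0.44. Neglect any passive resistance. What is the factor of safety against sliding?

1.43

K_a = tan²(45° − 33.7°/2) = 0.2863.
P_a = ½K_aγH² = 0.5×0.2863×19.1×8.6² = 202.2 kN/m, acting at H/3 = 2.867 m above the base.
FS_sliding = μW / P_a = 0.44×658.4 / 202.2 = 1.433.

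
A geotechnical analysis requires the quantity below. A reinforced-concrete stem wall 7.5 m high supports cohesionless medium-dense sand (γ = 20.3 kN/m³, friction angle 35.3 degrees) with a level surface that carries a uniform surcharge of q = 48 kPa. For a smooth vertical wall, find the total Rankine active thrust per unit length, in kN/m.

K_a = tan²(45° − φ/2) = 0.2675.
Soil triangle: ½ K_a γ H² = 0.5×0.2675×20.3×7.5² = 152.7 kN/m.
Surcharge rectangle: K_a q H = 0.2675×48×7.5 = 96.31 kN/m.
Total = 152.7 + 96.31 = 249.1 kN/m.

249 kN/m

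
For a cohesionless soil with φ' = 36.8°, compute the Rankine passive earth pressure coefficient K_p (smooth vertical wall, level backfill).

3.99

K_p = (1 + sin φ)/(1 − sin φ) = tan²(45° + 36.8°/2) = 3.988.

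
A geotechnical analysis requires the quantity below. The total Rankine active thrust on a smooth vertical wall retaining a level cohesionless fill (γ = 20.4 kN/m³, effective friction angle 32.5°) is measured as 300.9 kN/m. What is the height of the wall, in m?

9.90 m

K_a = 0.3010. P_a = ½ K_a γ H² ⇒ H = √(2P_a/(K_a γ)).
H = √(2×300.9/(0.3010×20.4)) = 9.900 m.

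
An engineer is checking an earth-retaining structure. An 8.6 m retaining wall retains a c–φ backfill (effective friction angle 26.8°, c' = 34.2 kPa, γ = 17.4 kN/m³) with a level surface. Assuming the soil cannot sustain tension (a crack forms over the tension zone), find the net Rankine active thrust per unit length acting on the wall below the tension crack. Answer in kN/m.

K_a = 0.3785; √K_a = 0.6152.
Tension-crack depth z_c = 2c/(γ√K_a) = 2×34.2/(17.4×0.6152) = 6.390 m.
σ_a at base = K_a γ H − 2c√K_a = 0.3785×17.4×8.6 − 2×34.2×0.6152 = 14.56 kPa.
P_a = ½ × 14.56 × (H − z_c) = 0.5×14.56×2.210 = 16.08 kN/m.

16.1 kN/m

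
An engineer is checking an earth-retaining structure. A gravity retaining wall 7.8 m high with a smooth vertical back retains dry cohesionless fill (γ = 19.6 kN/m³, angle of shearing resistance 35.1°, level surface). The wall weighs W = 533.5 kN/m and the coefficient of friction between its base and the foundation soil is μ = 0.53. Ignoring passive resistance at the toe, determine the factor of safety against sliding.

K_a = tan²(45° − 35.1°/2) = 0.2698.
P_a = ½K_aγH² = 0.5×0.2698×19.6×7.8² = 160.9 kN/m, acting at H/3 = 2.600 m above the base.
FS_sliding = μW / P_a = 0.53×533.5 / 160.9 = 1.757.

1.76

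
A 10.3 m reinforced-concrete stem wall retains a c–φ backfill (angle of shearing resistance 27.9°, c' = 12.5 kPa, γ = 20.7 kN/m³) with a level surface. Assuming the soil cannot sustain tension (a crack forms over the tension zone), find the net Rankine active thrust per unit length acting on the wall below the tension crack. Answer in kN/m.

K_a = 0.3625; √K_a = 0.6020.
Tension-crack depth z_c = 2c/(γ√K_a) = 2×12.5/(20.7×0.6020) = 2.006 m.
σ_a at base = K_a γ H − 2c√K_a = 0.3625×20.7×10.3 − 2×12.5×0.6020 = 62.23 kPa.
P_a = ½ × 62.23 × (H − z_c) = 0.5×62.23×8.294 = 258.1 kN/m.

258 kN/m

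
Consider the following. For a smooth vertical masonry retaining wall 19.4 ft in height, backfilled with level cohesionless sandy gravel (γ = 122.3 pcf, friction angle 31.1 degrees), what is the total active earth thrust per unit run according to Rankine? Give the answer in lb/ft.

7340 lb/ft

K_a = tan²(45° − φ/2) = 0.3188.
P_a = ½ K_a γ H² = 0.5 × 0.3188 × 122.3 × 19.4² = 7337 lb/ft.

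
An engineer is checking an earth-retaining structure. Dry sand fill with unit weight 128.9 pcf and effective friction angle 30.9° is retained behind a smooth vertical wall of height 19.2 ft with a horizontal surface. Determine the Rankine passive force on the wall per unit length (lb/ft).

K_p = tan²(45° + φ/2) = 3.111.
P_p = ½ K_p γ H² = 0.5 × 3.111 × 128.9 × 19.2² = 73920 lb/ft.

73900 lb/ft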